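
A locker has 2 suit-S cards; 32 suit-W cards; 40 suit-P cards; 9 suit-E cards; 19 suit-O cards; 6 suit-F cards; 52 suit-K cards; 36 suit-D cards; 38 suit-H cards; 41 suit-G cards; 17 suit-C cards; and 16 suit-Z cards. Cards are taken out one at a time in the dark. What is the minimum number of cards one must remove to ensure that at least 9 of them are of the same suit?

The 12 suits are the holes; the cards drawn are the pigeons.
To avoid 9 of any one suit, the worst case takes at most 8 of each suit, or every card of a suit that has fewer than 8.
That gives 2 + 8 + 8 + 8 + 8 + 6 + 8 + 8 + 8 + 8 + 8 + 8 = 88 cards with no suit reaching 9.
The next card forces some suit to 9, so 88 + 1 = 89.

89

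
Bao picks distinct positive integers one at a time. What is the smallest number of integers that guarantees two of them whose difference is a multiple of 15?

16

Integers whose pairwise differences are multiples of 15 are exactly those sharing a remainder mod 15. The 15 residue classes mod 15 are the pigeonholes.
With 15 integers one could put 1 in each residue class and have no class reach 2.
The 16th integer pushes some class to 2, so 15·1 + 1 = 16.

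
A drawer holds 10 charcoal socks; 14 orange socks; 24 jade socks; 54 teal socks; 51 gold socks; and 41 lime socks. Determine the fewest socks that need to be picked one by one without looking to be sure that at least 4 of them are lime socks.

In the worst case for collecting lime socks, every non-lime sock comes out first.
There are 10 + 14 + 24 + 54 + 51 = 153 non-lime socks altogether.
After those, each further sock must be lime, so 153 + 4 = 157 draws guarantee 4 lime socks.

157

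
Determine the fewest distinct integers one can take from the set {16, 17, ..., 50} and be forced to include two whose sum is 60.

Group the elements by complementary pair {x, 60−x}: {16,44}, {17,43}, {18,42}, …, giving 14 two-element pairs, the single value 30 (it cannot pair with itself since the integers are distinct), and 6 integers whose partner 60−x falls outside [16,50].
Pigeonhole: treating each of those 21 groups as a pigeonhole, one can pick one integer per group — 21 integers — with no two summing to 60.
The 22nd integer lands in an occupied pair, forcing a sum of 60.

22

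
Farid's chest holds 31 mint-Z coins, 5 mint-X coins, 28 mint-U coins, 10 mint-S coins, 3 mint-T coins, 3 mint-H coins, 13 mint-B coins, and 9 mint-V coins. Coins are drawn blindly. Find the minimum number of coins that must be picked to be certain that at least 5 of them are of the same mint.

31

By pigeonhole, put each drawn coin into a box by mint. The largest draw with every box below 5 takes min(count, 4) from each mint; mints with fewer than 4 contribute all they have.
Σ min(cᵢ, 4) = 4 + 4 + 4 + 4 + 3 + 3 + 4 + 4 = 30.
Draw number 30 + 1 = 31 must push one box to 5.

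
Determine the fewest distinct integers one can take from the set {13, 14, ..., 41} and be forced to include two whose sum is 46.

20

Group the elements by complementary pair {x, 46−x}: {13,33}, {14,32}, {15,31}, …, giving 10 two-element pairs, the single value 23 (it cannot pair with itself since the integers are distinct), and 8 integers whose partner 46−x falls outside [13,41].
By the pigeonhole principle, treating each of those 19 groups as a pigeonhole, one can pick one integer per group — 19 integers — with no two summing to 46.
The 20th integer lands in an occupied pair, forcing a sum of 46.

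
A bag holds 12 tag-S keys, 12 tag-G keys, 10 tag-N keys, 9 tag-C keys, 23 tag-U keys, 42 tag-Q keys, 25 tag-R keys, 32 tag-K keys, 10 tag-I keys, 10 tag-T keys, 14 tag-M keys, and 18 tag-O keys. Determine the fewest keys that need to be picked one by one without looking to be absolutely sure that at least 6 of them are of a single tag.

61

The 12 tags are the holes; the keys drawn are the pigeons.
To avoid 6 of any one tag, the worst case takes at most 5 of each tag.
That gives 5 + 5 + 5 + 5 + 5 + 5 + 5 + 5 + 5 + 5 + 5 + 5 = 60 keys with no tag reaching 6.
The next key forces some tag to 6, so 60 + 1 = 61.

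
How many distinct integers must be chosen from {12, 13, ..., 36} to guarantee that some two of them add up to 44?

Group the elements by complementary pair {x, 44−x}: {12,32}, {13,31}, {14,30}, …, giving 10 two-element pairs; the single value 22 (it cannot pair with itself since the integers are distinct); and 4 integers whose partner 44−x falls outside [12,36].
Treating each of those 15 groups as a pigeonhole, one can pick one integer per group — 15 integers — with no two summing to 44.
The 16th integer lands in an occupied pair, forcing a sum of 44.

16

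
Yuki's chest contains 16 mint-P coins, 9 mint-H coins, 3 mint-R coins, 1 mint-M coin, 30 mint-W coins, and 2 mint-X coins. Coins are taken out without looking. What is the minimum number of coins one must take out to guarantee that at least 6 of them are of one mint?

An adversary could hand out at most 5 coins per mint (mint-R, mint-M, mint-X run out sooner): 5 + 5 + 3 + 1 + 5 + 2 = 21 coins and still no mint has 6.
Pigeonhole: one more coin lands in a mint already at 5, so 22 draws are enough and 21 are not.

22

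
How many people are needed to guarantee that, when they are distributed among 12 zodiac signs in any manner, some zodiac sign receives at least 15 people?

169

With 168 people one could put exactly 14 in each of the 12 zodiac signs, and no zodiac sign would reach 15.
Pigeonhole: one more person must land in a zodiac sign that already has 14, giving it 15.
So 12 × 14 + 1 = 169 people are required.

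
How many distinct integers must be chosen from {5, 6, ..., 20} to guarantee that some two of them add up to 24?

Two chosen integers sum to 24 exactly when both halves of some pair {x, 24−x} with 5 ≤ x ≤ 24−x ≤ 19 are chosen — 7 such pairs.
The remaining 2 elements (those with no distinct partner in range) can never complete a 24-sum, so the worst case takes all of them and one from each pair: 2 + 7 = 9.
By pigeonhole, the 10th integer has to be the second member of some pair, so 9 + 1 = 10.

10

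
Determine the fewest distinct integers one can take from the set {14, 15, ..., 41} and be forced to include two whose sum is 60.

Two chosen integers sum to 60 exactly when both halves of some pair {x, 60−x} with 19 ≤ x ≤ 60−x ≤ 41 are chosen — 11 such pairs.
The remaining 6 elements (those with no distinct partner in range) can never complete a 60-sum, so the worst case takes all of them and one from each pair: 6 + 11 = 17.
By the pigeonhole principle, the 18th integer has to be the second member of some pair, so 17 + 1 = 18.

18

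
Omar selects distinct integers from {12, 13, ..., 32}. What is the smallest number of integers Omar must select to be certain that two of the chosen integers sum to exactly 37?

15

Group the elements by complementary pair {x, 37−x}: {12,25}, {13,24}, {14,23}, …, giving 7 two-element pairs and 7 integers whose partner 37−x falls outside [12,32].
Treating each of those 14 groups as a pigeonhole, one can pick one integer per group — 14 integers — with no two summing to 37.
The 15th integer lands in an occupied pair, forcing a sum of 37.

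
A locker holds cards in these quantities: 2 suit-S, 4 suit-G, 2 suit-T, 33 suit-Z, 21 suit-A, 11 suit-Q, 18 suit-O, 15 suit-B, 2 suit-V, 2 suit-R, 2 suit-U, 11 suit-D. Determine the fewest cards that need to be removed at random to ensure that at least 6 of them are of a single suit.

45

An adversary could hand out at most 5 cards per suit (6 suits run out sooner): 2 + 4 + 2 + 5 + 5 + 5 + 5 + 5 + 2 + 2 + 2 + 5 = 44 cards and still no suit has 6.
One more card lands in a suit already at 5, so 45 draws are enough and 44 are not.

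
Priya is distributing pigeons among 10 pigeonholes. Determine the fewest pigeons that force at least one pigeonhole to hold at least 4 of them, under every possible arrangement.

31

With 30 pigeons one could put exactly 3 in each of the 10 pigeonholes, and no pigeonhole would reach 4.
By the pigeonhole principle, one more pigeon must land in a pigeonhole that already has 3, giving it 4.
So 10 × 3 + 1 = 31 pigeons are required.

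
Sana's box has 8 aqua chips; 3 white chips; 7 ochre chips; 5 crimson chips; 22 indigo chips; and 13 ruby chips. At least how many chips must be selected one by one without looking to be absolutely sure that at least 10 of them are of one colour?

42

An adversary could hand out at most 9 chips per colour (4 colours run out sooner): 8 + 3 + 7 + 5 + 9 + 9 = 41 chips and still no colour has 10.
One more chip lands in a colour already at 9, so 42 draws are enough and 41 are not.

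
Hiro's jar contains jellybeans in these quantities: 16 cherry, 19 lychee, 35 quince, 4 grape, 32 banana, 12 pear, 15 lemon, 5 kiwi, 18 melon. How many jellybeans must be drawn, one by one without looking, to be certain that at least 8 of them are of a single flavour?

An adversary could hand out at most 7 jellybeans per flavour (grape, kiwi run out sooner): 7 + 7 + 7 + 4 + 7 + 7 + 7 + 5 + 7 = 58 jellybeans and still no flavour has 8.
One more jellybean lands in a flavour already at 7, so 59 draws are enough and 58 are not.

59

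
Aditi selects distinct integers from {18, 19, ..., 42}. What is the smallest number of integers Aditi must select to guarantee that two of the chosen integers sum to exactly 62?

15

A set avoiding the sum 62 can contain at most one of each pair {x, 62−x}, plus the 3 elements whose complement lies outside the range or equal to its own complement.
The integers 18, …, 31 (14 of them) are such a set: any two sum to at least 18+19 = 37 and at most 30+31 = 61 < 62.
Any 15th integer completes one of the 11 pairs, so 15 choices force a sum of 62.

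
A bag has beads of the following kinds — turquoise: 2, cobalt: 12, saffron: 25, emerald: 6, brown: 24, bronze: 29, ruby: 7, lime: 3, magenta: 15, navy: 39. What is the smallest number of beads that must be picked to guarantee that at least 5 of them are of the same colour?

Put each drawn bead into a box by colour. The largest draw with every box below 5 takes min(count, 4) from each colour; colours with fewer than 4 contribute all they have.
Σ min(cᵢ, 4) = 2 + 4 + 4 + 4 + 4 + 4 + 4 + 3 + 4 + 4 = 37.
Draw number 37 + 1 = 38 must push one box to 5.

38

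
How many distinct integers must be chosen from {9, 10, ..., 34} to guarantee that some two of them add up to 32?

20

Two chosen integers sum to 32 exactly when both halves of some pair {x, 32−x} with 9 ≤ x ≤ 32−x ≤ 23 are chosen — 7 such pairs.
The remaining 12 elements (those with no distinct partner in range) can never complete a 32-sum, so the worst case takes all of them and one from each pair: 12 + 7 = 19.
Pigeonhole: the 20th integer has to be the second member of some pair, so 19 + 1 = 20.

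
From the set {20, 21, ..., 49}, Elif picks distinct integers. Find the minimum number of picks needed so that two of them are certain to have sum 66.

18

A set avoiding the sum 66 can contain at most one of each pair {x, 66−x}, plus the 4 elements whose complement lies outside the range or equal to its own complement.
The integers 33, …, 49 (17 of them) are such a set: any two sum to at least 33+34 = 67 > 66.
By pigeonhole, any 18th integer completes one of the 13 pairs, so 18 choices force a sum of 66.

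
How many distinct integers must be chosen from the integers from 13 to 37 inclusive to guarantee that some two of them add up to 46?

Two chosen integers sum to 46 exactly when both halves of some pair {x, 46−x} with 13 ≤ x ≤ 46−x ≤ 33 are chosen — 10 such pairs.
The remaining 5 elements (those with no distinct partner in range) can never complete a 46-sum, so the worst case takes all of them and one from each pair: 5 + 10 = 15.
The 16th integer has to be the second member of some pair, so 15 + 1 = 16.

16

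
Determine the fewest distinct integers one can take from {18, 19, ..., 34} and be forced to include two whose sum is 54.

11

Group the elements by complementary pair {x, 54−x}: {20,34}, {21,33}, {22,32}, …, giving 7 two-element pairs, the single value 27 (it cannot pair with itself since the integers are distinct), and 2 integers whose partner 54−x falls outside [18,34].
By pigeonhole, treating each of those 10 groups as a pigeonhole, one can pick one integer per group — 10 integers — with no two summing to 54.
The 11th integer lands in an occupied pair, forcing a sum of 54.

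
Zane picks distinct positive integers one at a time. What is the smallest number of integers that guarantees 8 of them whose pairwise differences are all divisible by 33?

232

Integers whose pairwise differences are multiples of 33 are exactly those sharing a remainder mod 33. Pigeonhole: the 33 residue classes mod 33 are the pigeonholes.
With 231 integers one could put 7 in each residue class and have no class reach 8.
The 232nd integer pushes some class to 8, so 33·7 + 1 = 232.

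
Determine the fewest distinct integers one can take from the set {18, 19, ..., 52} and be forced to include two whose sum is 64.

Two chosen integers sum to 64 exactly when both halves of some pair {x, 64−x} with 18 ≤ x ≤ 64−x ≤ 46 are chosen — 14 such pairs.
The remaining 7 elements (those with no distinct partner in range) can never complete a 64-sum, so the worst case takes all of them and one from each pair: 7 + 14 = 21.
The 22nd integer has to be the second member of some pair, so 21 + 1 = 22.

22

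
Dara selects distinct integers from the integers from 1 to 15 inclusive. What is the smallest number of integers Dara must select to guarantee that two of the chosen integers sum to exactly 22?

12

Group the elements by complementary pair {x, 22−x}: {7,15}, {8,14}, {9,13}, …, giving 4 two-element pairs, the single value 11 (it cannot pair with itself since the integers are distinct), and 6 integers whose partner 22−x falls outside [1,15].
By pigeonhole, treating each of those 11 groups as a pigeonhole, one can pick one integer per group — 11 integers — with no two summing to 22.
The 12th integer lands in an occupied pair, forcing a sum of 22.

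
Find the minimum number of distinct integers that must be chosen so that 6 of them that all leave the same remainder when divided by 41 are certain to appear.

By pigeonhole, the 41 residue classes mod 41 are the pigeonholes.
With 205 integers one could put 5 in each residue class and have no class reach 6.
The 206th integer pushes some class to 6, so 41·5 + 1 = 206.

206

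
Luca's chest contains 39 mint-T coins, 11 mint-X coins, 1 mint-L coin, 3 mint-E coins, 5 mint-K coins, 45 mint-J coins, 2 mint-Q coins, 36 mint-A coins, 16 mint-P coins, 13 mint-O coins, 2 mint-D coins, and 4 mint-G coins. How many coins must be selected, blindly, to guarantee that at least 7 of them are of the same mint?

An adversary could hand out at most 6 coins per mint (6 mints run out sooner): 6 + 6 + 1 + 3 + 5 + 6 + 2 + 6 + 6 + 6 + 2 + 4 = 53 coins and still no mint has 7.
Pigeonhole: one more coin lands in a mint already at 6, so 54 draws are enough and 53 are not.

54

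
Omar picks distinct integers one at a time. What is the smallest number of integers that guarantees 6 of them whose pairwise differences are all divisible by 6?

Integers whose pairwise differences are multiples of 6 are exactly those sharing a remainder mod 6. The 6 residue classes mod 6 are the pigeonholes.
With 30 integers one could put 5 in each residue class and have no class reach 6.
The 31st integer pushes some class to 6, so 6·5 + 1 = 31.

31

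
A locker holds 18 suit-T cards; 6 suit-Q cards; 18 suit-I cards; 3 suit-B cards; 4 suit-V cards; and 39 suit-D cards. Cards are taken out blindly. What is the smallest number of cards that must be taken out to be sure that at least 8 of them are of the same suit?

By the pigeonhole principle, put each drawn card into a box by suit. The largest draw with every box below 8 takes min(count, 7) from each suit; suits with fewer than 7 contribute all they have.
Σ min(cᵢ, 7) = 7 + 6 + 7 + 3 + 4 + 7 = 34.
Draw number 34 + 1 = 35 must push one box to 8.

35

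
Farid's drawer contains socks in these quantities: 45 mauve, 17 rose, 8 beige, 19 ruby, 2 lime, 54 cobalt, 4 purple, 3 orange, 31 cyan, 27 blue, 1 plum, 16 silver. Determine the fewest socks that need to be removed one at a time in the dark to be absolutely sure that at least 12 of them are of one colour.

96

Put each drawn sock into a box by colour. The largest draw with every box below 12 takes min(count, 11) from each colour; colours with fewer than 11 contribute all they have.
Σ min(cᵢ, 11) = 11 + 11 + 8 + 11 + 2 + 11 + 4 + 3 + 11 + 11 + 1 + 11 = 95.
Draw number 95 + 1 = 96 must push one box to 12.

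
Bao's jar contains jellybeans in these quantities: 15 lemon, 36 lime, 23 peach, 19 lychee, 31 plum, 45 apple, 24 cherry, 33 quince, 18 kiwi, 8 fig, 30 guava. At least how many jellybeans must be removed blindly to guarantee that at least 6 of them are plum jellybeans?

257

In the worst case for collecting plum jellybeans, every non-plum jellybean comes out first.
There are 15 + 36 + 23 + 19 + 45 + 24 + 33 + 18 + 8 + 30 = 251 non-plum jellybeans altogether.
After those, each further jellybean must be plum, so 251 + 6 = 257 draws guarantee 6 plum jellybeans.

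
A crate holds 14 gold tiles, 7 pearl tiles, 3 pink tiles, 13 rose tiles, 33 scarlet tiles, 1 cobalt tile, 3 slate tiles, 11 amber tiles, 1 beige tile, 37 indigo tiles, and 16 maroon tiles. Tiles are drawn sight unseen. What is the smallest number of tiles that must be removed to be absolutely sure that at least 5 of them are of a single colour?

The 11 colours are the holes; the tiles drawn are the pigeons.
To avoid 5 of any one colour, the worst case takes at most 4 of each colour, or every tile of a colour that has fewer than 4.
That gives 4 + 4 + 3 + 4 + 4 + 1 + 3 + 4 + 1 + 4 + 4 = 36 tiles with no colour reaching 5.
The next tile forces some colour to 5, so 36 + 1 = 37.

37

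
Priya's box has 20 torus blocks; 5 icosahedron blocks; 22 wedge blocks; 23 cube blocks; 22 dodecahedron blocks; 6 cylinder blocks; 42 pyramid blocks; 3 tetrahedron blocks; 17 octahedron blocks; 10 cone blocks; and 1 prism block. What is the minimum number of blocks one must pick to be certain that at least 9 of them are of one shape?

72

By the pigeonhole principle, put each drawn block into a box by shape. The largest draw with every box below 9 takes min(count, 8) from each shape; shapes with fewer than 8 contribute all they have.
Σ min(cᵢ, 8) = 8 + 5 + 8 + 8 + 8 + 6 + 8 + 3 + 8 + 8 + 1 = 71.
Draw number 71 + 1 = 72 must push one box to 9.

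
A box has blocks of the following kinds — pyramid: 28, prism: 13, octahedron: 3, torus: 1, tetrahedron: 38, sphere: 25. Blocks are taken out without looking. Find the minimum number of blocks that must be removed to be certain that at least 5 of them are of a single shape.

21

An adversary could hand out at most 4 blocks per shape (octahedron, torus run out sooner): 4 + 4 + 3 + 1 + 4 + 4 = 20 blocks and still no shape has 5.
One more block lands in a shape already at 4, so 21 draws are enough and 20 are not.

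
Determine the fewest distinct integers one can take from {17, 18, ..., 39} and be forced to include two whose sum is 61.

A set avoiding the sum 61 can contain at most one of each pair {x, 61−x}, plus the 5 elements whose complement lies outside the range.
The integers 17, …, 30 (14 of them) are such a set: any two sum to at least 17+18 = 35 and at most 29+30 = 59 < 61.
Pigeonhole: any 15th integer completes one of the 9 pairs, so 15 choices force a sum of 61.

15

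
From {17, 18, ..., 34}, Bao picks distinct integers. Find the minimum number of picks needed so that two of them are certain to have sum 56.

13

A set avoiding the sum 56 can contain at most one of each pair {x, 56−x}, plus the 6 elements whose complement lies outside the range or equal to its own complement.
The integers 17, …, 28 (12 of them) are such a set: any two sum to at least 17+18 = 35 and at most 27+28 = 55 < 56.
By pigeonhole, any 13th integer completes one of the 6 pairs, so 13 choices force a sum of 56.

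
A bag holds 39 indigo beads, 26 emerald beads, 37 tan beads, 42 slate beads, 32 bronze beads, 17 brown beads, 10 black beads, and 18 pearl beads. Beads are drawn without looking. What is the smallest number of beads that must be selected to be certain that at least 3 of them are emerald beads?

198

In the worst case for collecting emerald beads, every non-emerald bead comes out first.
There are 39 + 37 + 42 + 32 + 17 + 10 + 18 = 195 non-emerald beads altogether.
After those, each further bead must be emerald, so 195 + 3 = 198 draws guarantee 3 emerald beads.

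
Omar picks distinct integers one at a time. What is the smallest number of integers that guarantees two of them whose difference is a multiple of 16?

Integers whose pairwise differences are multiples of 16 are exactly those sharing a remainder mod 16. The 16 residue classes mod 16 are the pigeonholes.
With 16 integers one could put 1 in each residue class and have no class reach 2.
The 17th integer pushes some class to 2, so 16·1 + 1 = 17.

17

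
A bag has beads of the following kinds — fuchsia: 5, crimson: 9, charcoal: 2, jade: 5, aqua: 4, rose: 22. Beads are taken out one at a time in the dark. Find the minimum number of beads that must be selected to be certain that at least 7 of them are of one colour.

29

The 6 colours are the holes; the beads drawn are the pigeons.
To avoid 7 of any one colour, the worst case takes at most 6 of each colour, or every bead of a colour that has fewer than 6.
That gives 5 + 6 + 2 + 5 + 4 + 6 = 28 beads with no colour reaching 7.
The next bead forces some colour to 7, so 28 + 1 = 29.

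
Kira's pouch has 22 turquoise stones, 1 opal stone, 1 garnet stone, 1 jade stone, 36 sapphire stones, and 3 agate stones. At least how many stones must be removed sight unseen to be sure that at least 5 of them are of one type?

15

An adversary could hand out at most 4 stones per type (4 types run out sooner): 4 + 1 + 1 + 1 + 4 + 3 = 14 stones and still no type has 5.
By the pigeonhole principle, one more stone lands in a type already at 4, so 15 draws are enough and 14 are not.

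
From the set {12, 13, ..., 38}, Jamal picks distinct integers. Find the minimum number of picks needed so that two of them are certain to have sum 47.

16

A set avoiding the sum 47 can contain at most one of each pair {x, 47−x}, plus the 3 elements whose complement lies outside the range.
The integers 24, …, 38 (15 of them) are such a set: any two sum to at least 24+25 = 49 > 47.
Any 16th integer completes one of the 12 pairs, so 16 choices force a sum of 47.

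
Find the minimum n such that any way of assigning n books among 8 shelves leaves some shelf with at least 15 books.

With 112 books one could put exactly 14 in each of the 8 shelves, and no shelf would reach 15.
One more book must land in a shelf that already has 14, giving it 15.
So 8 × 14 + 1 = 113 books are required.

113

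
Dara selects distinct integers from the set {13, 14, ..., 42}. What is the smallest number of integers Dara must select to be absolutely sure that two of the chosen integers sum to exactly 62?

20

Two chosen integers sum to 62 exactly when both halves of some pair {x, 62−x} with 20 ≤ x ≤ 62−x ≤ 42 are chosen — 11 such pairs.
The remaining 8 elements (those with no distinct partner in range) can never complete a 62-sum, so the worst case takes all of them and one from each pair: 8 + 11 = 19.
By the pigeonhole principle, the 20th integer has to be the second member of some pair, so 19 + 1 = 20.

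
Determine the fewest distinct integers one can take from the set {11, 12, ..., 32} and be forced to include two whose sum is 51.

16

Two chosen integers sum to 51 exactly when both halves of some pair {x, 51−x} with 19 ≤ x ≤ 51−x ≤ 32 are chosen — 7 such pairs.
The remaining 8 elements (those with no distinct partner in range) can never complete a 51-sum, so the worst case takes all of them and one from each pair: 8 + 7 = 15.
By the pigeonhole principle, the 16th integer has to be the second member of some pair, so 15 + 1 = 16.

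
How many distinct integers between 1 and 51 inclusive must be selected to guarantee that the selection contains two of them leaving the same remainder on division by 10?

By pigeonhole, the 10 residue classes mod 10 are the pigeonholes.
With 10 integers one could put 1 in each residue class and have no class reach 2.
The 11th integer pushes some class to 2, so 10·1 + 1 = 11.

11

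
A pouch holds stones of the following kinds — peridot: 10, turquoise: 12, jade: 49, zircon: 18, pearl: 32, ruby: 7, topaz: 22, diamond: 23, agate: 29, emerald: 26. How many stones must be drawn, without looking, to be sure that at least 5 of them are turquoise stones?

221

In the worst case for collecting turquoise stones, every non-turquoise stone comes out first.
There are 10 + 49 + 18 + 32 + 7 + 22 + 23 + 29 + 26 = 216 non-turquoise stones altogether.
After those, each further stone must be turquoise, so 216 + 5 = 221 draws guarantee 5 turquoise stones.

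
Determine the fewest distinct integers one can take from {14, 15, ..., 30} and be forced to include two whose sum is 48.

12

A set avoiding the sum 48 can contain at most one of each pair {x, 48−x}, plus the 5 elements whose complement lies outside the range or equal to its own complement.
The integers 14, …, 24 (11 of them) are such a set: any two sum to at least 14+15 = 29 and at most 23+24 = 47 < 48.
By pigeonhole, any 12th integer completes one of the 6 pairs, so 12 choices force a sum of 48.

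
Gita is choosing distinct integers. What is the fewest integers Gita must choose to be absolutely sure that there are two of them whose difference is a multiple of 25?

Integers whose pairwise differences are multiples of 25 are exactly those sharing a remainder mod 25. The 25 residue classes mod 25 are the pigeonholes.
With 25 integers one could put 1 in each residue class and have no class reach 2.
The 26th integer pushes some class to 2, so 25·1 + 1 = 26.

26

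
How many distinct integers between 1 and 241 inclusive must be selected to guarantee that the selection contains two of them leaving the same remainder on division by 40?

By pigeonhole, the 40 residue classes mod 40 are the pigeonholes.
With 40 integers one could put 1 in each residue class and have no class reach 2.
The 41st integer pushes some class to 2, so 40·1 + 1 = 41.

41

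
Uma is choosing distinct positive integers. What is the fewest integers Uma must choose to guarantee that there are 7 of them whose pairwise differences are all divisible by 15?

Integers whose pairwise differences are multiples of 15 are exactly those sharing a remainder mod 15. The 15 residue classes mod 15 are the pigeonholes.
With 90 integers one could put 6 in each residue class and have no class reach 7.
The 91st integer pushes some class to 7, so 15·6 + 1 = 91.

91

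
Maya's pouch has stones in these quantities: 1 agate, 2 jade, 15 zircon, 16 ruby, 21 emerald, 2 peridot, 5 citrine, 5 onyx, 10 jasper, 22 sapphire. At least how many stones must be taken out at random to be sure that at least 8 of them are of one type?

51

Pigeonhole: the 10 types are the holes; the stones drawn are the pigeons.
To avoid 8 of any one type, the worst case takes at most 7 of each type, or every stone of a type that has fewer than 7.
That gives 1 + 2 + 7 + 7 + 7 + 2 + 5 + 5 + 7 + 7 = 50 stones with no type reaching 8.
The next stone forces some type to 8, so 50 + 1 = 51.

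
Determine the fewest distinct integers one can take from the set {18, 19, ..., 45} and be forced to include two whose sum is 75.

21

Group the elements by complementary pair {x, 75−x}: {30,45}, {31,44}, {32,43}, …, giving 8 two-element pairs and 12 integers whose partner 75−x falls outside [18,45].
Treating each of those 20 groups as a pigeonhole, one can pick one integer per group — 20 integers — with no two summing to 75.
The 21st integer lands in an occupied pair, forcing a sum of 75.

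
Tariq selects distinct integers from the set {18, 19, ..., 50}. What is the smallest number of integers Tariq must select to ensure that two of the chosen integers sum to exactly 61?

A set avoiding the sum 61 can contain at most one of each pair {x, 61−x}, plus the 7 elements whose complement lies outside the range.
The integers 31, …, 50 (20 of them) are such a set: any two sum to at least 31+32 = 63 > 61.
By the pigeonhole principle, any 21st integer completes one of the 13 pairs, so 21 choices force a sum of 61.

21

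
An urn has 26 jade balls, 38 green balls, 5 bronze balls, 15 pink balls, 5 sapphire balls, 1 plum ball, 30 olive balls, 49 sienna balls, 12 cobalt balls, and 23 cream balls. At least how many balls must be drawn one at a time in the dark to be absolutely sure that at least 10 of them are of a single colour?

An adversary could hand out at most 9 balls per colour (bronze, sapphire, plum run out sooner): 9 + 9 + 5 + 9 + 5 + 1 + 9 + 9 + 9 + 9 = 74 balls and still no colour has 10.
By pigeonhole, one more ball lands in a colour already at 9, so 75 draws are enough and 74 are not.

75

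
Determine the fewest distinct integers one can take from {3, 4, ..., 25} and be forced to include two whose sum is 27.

Two chosen integers sum to 27 exactly when both halves of some pair {x, 27−x} with 3 ≤ x ≤ 27−x ≤ 24 are chosen — 11 such pairs.
The remaining 1 element (those with no distinct partner in range) can never complete a 27-sum, so the worst case takes all of them and one from each pair: 1 + 11 = 12.
The 13th integer has to be the second member of some pair, so 12 + 1 = 13.

13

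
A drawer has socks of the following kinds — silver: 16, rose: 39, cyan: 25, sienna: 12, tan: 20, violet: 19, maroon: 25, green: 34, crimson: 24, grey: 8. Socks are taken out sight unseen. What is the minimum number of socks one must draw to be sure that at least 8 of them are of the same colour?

71

An adversary could hand out at most 7 socks per colour: 7 + 7 + 7 + 7 + 7 + 7 + 7 + 7 + 7 + 7 = 70 socks and still no colour has 8.
Pigeonhole: one more sock lands in a colour already at 7, so 71 draws are enough and 70 are not.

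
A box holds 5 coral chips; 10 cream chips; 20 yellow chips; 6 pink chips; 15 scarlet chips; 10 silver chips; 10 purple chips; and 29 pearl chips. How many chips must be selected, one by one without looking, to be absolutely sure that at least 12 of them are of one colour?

An adversary could hand out at most 11 chips per colour (5 colours run out sooner): 5 + 10 + 11 + 6 + 11 + 10 + 10 + 11 = 74 chips and still no colour has 12.
By the pigeonhole principle, one more chip lands in a colour already at 11, so 75 draws are enough and 74 are not.

75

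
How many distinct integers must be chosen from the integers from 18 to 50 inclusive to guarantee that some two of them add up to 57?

23

Group the elements by complementary pair {x, 57−x}: {18,39}, {19,38}, {20,37}, …, giving 11 two-element pairs and 11 integers whose partner 57−x falls outside [18,50].
Pigeonhole: treating each of those 22 groups as a pigeonhole, one can pick one integer per group — 22 integers — with no two summing to 57.
The 23rd integer lands in an occupied pair, forcing a sum of 57.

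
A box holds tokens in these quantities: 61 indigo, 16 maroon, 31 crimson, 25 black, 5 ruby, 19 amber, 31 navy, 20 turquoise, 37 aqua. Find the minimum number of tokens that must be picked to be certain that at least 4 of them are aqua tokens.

In the worst case for collecting aqua tokens, every non-aqua token comes out first.
There are 61 + 16 + 31 + 25 + 5 + 19 + 31 + 20 = 208 non-aqua tokens altogether.
After those, each further token must be aqua, so 208 + 4 = 212 draws guarantee 4 aqua tokens.

212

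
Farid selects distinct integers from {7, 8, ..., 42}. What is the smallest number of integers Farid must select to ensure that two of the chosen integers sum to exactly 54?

22

A set avoiding the sum 54 can contain at most one of each pair {x, 54−x}, plus the 6 elements whose complement lies outside the range or equal to its own complement.
The integers 7, …, 27 (21 of them) are such a set: any two sum to at least 7+8 = 15 and at most 26+27 = 53 < 54.
Pigeonhole: any 22nd integer completes one of the 15 pairs, so 22 choices force a sum of 54.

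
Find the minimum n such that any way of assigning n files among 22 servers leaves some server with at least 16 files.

With 330 files one could put exactly 15 in each of the 22 servers, and no server would reach 16.
By the pigeonhole principle, one more file must land in a server that already has 15, giving it 16.
So 22 × 15 + 1 = 331 files are required.

331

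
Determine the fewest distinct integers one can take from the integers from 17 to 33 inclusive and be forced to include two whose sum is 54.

A set avoiding the sum 54 can contain at most one of each pair {x, 54−x}, plus the 5 elements whose complement lies outside the range or equal to its own complement.
The integers 17, …, 27 (11 of them) are such a set: any two sum to at least 17+18 = 35 and at most 26+27 = 53 < 54.
Pigeonhole: any 12th integer completes one of the 6 pairs, so 12 choices force a sum of 54.

12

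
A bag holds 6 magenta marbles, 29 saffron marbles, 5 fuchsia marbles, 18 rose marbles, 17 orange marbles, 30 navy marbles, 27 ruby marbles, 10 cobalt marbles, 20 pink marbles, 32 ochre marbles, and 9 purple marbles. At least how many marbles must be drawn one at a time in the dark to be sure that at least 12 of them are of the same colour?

Put each drawn marble into a box by colour. The largest draw with every box below 12 takes min(count, 11) from each colour; colours with fewer than 11 contribute all they have.
Σ min(cᵢ, 11) = 6 + 11 + 5 + 11 + 11 + 11 + 11 + 10 + 11 + 11 + 9 = 107.
Draw number 107 + 1 = 108 must push one box to 12.

108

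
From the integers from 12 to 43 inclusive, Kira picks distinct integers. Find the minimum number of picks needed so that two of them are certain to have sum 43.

A set avoiding the sum 43 can contain at most one of each pair {x, 43−x}, plus the 12 elements whose complement lies outside the range.
The integers 22, …, 43 (22 of them) are such a set: any two sum to at least 22+23 = 45 > 43.
Any 23rd integer completes one of the 10 pairs, so 23 choices force a sum of 43.

23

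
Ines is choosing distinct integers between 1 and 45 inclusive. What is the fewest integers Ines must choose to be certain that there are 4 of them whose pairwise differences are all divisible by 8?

25

Integers whose pairwise differences are multiples of 8 are exactly those sharing a remainder mod 8. By the pigeonhole principle, the 8 residue classes mod 8 are the pigeonholes.
With 24 integers one could put 3 in each residue class and have no class reach 4.
The 25th integer pushes some class to 4, so 8·3 + 1 = 25.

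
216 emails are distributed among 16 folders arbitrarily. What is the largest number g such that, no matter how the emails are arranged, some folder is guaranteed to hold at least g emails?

14

The 16 folders are the holes and the 216 emails are the pigeons.
If every folder held at most 13 emails, the total would be at most 16 × 13 = 208, which is less than 216.
So some folder holds at least ⌈216/16⌉ = 14 emails.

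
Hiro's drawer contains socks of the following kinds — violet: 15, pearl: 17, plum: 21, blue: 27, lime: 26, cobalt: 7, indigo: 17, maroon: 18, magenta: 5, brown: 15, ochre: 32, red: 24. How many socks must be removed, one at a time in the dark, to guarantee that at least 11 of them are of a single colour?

Put each drawn sock into a box by colour. The largest draw with every box below 11 takes min(count, 10) from each colour; colours with fewer than 10 contribute all they have.
Σ min(cᵢ, 10) = 10 + 10 + 10 + 10 + 10 + 7 + 10 + 10 + 5 + 10 + 10 + 10 = 112.
Draw number 112 + 1 = 113 must push one box to 11.

113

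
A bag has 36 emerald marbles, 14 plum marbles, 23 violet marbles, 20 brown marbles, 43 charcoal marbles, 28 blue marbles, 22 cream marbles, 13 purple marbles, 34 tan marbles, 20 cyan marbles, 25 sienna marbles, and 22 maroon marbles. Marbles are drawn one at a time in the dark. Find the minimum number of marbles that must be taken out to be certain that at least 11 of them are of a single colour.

The 12 colours are the holes; the marbles drawn are the pigeons.
To avoid 11 of any one colour, the worst case takes at most 10 of each colour.
That gives 10 + 10 + 10 + 10 + 10 + 10 + 10 + 10 + 10 + 10 + 10 + 10 = 120 marbles with no colour reaching 11.
The next marble forces some colour to 11, so 120 + 1 = 121.

121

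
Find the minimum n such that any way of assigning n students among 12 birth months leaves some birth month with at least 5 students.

49

With 48 students one could put exactly 4 in each of the 12 birth months, and no birth month would reach 5.
By pigeonhole, one more student must land in a birth month that already has 4, giving it 5.
So 12 × 4 + 1 = 49 students are required.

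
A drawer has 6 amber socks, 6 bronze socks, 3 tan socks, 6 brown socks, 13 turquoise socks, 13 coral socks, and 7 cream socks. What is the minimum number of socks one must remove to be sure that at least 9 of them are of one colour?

An adversary could hand out at most 8 socks per colour (5 colours run out sooner): 6 + 6 + 3 + 6 + 8 + 8 + 7 = 44 socks and still no colour has 9.
One more sock lands in a colour already at 8, so 45 draws are enough and 44 are not.

45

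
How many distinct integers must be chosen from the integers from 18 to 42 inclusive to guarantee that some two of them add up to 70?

Two chosen integers sum to 70 exactly when both halves of some pair {x, 70−x} with 28 ≤ x ≤ 70−x ≤ 42 are chosen — 7 such pairs.
The remaining 11 elements (those with no distinct partner in range) can never complete a 70-sum, so the worst case takes all of them and one from each pair: 11 + 7 = 18.
The 19th integer has to be the second member of some pair, so 18 + 1 = 19.

19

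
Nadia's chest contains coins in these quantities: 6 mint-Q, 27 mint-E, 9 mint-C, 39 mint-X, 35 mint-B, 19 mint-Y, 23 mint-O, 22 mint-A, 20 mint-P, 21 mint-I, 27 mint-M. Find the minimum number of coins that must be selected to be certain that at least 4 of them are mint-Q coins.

246

In the worst case for collecting mint-Q coins, every non-mint-Q coin comes out first.
There are 27 + 9 + 39 + 35 + 19 + 23 + 22 + 20 + 21 + 27 = 242 non-mint-Q coins altogether.
After those, each further coin must be mint-Q, so 242 + 4 = 246 draws guarantee 4 mint-Q coins.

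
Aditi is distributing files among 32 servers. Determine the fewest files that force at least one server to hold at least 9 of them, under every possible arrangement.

257

With 256 files one could put exactly 8 in each of the 32 servers, and no server would reach 9.
One more file must land in a server that already has 8, giving it 9.
So 32 × 8 + 1 = 257 files are required.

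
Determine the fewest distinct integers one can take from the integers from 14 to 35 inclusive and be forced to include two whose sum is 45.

Two chosen integers sum to 45 exactly when both halves of some pair {x, 45−x} with 14 ≤ x ≤ 45−x ≤ 31 are chosen — 9 such pairs.
The remaining 4 elements (those with no distinct partner in range) can never complete a 45-sum, so the worst case takes all of them and one from each pair: 4 + 9 = 13.
Pigeonhole: the 14th integer has to be the second member of some pair, so 13 + 1 = 14.

14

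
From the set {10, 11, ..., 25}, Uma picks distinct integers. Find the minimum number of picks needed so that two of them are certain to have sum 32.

A set avoiding the sum 32 can contain at most one of each pair {x, 32−x}, plus the 4 elements whose complement lies outside the range or equal to its own complement.
The integers 16, …, 25 (10 of them) are such a set: any two sum to at least 16+17 = 33 > 32.
Pigeonhole: any 11th integer completes one of the 6 pairs, so 11 choices force a sum of 32.

11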